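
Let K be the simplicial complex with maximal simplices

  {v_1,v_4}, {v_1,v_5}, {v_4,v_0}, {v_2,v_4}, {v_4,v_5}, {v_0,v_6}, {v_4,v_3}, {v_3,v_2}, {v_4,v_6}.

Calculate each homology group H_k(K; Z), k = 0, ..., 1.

H_0 = Z,  H_1 = Z^3.

We work with the vertex ordering v_0 < v_1 < v_2 < v_3 < v_4 < v_5 < v_6. The simplices of K, each written with vertices in increasing order, are:

  0-simplices (7): [v_0], [v_1], [v_2], [v_3], [v_4], [v_5], [v_6]
  1-simplices (9): [v_0,v_4], [v_0,v_6], [v_1,v_4], [v_1,v_5], [v_2,v_3], [v_2,v_4], [v_3,v_4], [v_4,v_5], [v_4,v_6]

Hence C_0 ≅ Z^7, C_1 ≅ Z^9.

Boundary ∂_1: C_1 → C_0 sends each edge [p,q] (with p < q) to q − p. For instance
  ∂[v_2,v_3] = [v_3] − [v_2].
The resulting 7×9 matrix has rank 6, and its Smith normal form has invariant factors (1,1,1,1,1,1).

From H_k ≅ ker(∂_k) / im(∂_{k+1}) we obtain:

  H_0: rank C_0 − rank ∂_1 = 7 − 6 = 1, and the invariant factors of ∂_1 are all 1, so H_0 = Z.
  H_1: rank ker ∂_1 − rank ∂_2 = (9 − 6) − 0 = 3, and there is no ∂_2, so H_1 = Z^3.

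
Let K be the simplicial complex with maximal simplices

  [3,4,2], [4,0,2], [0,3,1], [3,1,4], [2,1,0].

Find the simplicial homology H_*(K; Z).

Take the total order 0 < 1 < 2 < 3 < 4 on the vertex set. Then K (dimension 2) consists of the simplices:

  0-simplices (5): [0], [1], [2], [3], [4]
  1-simplices (10): [0,1], [0,2], [0,3], [0,4], [1,2], [1,3], [1,4], [2,3], [2,4], [3,4]
  2-simplices (5): [0,1,2], [0,1,3], [0,2,4], [1,3,4], [2,3,4]

so the chain groups are C_0 ≅ Z^5, C_1 ≅ Z^10, C_2 ≅ Z^5.

∂_1: C_1 → C_0 is given by ∂[p,q] = [q] − [p].
The resulting 5×10 matrix has rank 4, and its Smith normal form has invariant factors (1,1,1,1).

∂_2: C_2 → C_1 acts by ∂[p,q,r] = [q,r] − [p,r] + [p,q]. For instance
  ∂[0,1,2] = [1,2] − [0,2] + [0,1],
  ∂[0,1,3] = [1,3] − [0,3] + [0,1].
This gives a 10×5 integer matrix of rank 5; reducing to Smith normal form yields diagonal entries (1,1,1,1,1).

Reading off H_k = ker ∂_k / im ∂_{k+1}:

  H_0: rank C_0 − rank ∂_1 = 5 − 4 = 1, and the invariant factors of ∂_1 are all 1, so H_0 = Z.
  H_1: rank ker ∂_1 − rank ∂_2 = (10 − 4) − 5 = 1, and the invariant factors of ∂_2 are all 1, so H_1 = Z.
  H_2: rank ker ∂_2 − rank ∂_3 = (5 − 5) − 0 = 0, and there is no ∂_3, so H_2 = 0.

As a check, the Euler characteristic is 5 − 10 + 5 = 0, which agrees with 1 − 1 + 0 = 0.

H_0 = Z,  H_1 = Z,  H_2 = 0.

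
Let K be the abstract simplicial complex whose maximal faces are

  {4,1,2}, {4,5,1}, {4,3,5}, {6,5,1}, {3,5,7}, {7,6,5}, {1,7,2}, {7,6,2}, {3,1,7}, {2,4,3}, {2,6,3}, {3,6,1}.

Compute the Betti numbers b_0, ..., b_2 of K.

Fix the vertex order 1 < 2 < 3 < 4 < 5 < 6 < 7 and write every simplex with vertices in increasing order. Then dim K = 2 and the simplices of K are:

  0-simplices (7): [1], [2], [3], [4], [5], [6], [7]
  1-simplices (18): [1,2], [1,3], [1,4], [1,5], [1,6], [1,7], [2,3], [2,4], [2,6], [2,7], [3,4], [3,5], [3,6], [3,7], [4,5], [5,6], [5,7], [6,7]
  2-simplices (12): [1,2,4], [1,2,7], [1,3,6], [1,3,7], [1,4,5], [1,5,6], [2,3,4], [2,3,6], [2,6,7], [3,4,5], [3,5,7], [5,6,7]

so the chain groups are C_0 ≅ Z^7, C_1 ≅ Z^18, C_2 ≅ Z^12.

Boundary ∂_1: C_1 → C_0 maps an edge to its endpoints' difference, ∂[p,q] = q − p. For instance
  ∂[5,6] = [6] − [5].
The 7×18 boundary matrix has rank 6 and Smith normal form diag(1,1,1,1,1,1).

∂_2: C_2 → C_1 maps a triangle to the signed sum of its edges. For instance
  ∂[3,5,7] = [5,7] − [3,7] + [3,5],
  ∂[1,3,6] = [3,6] − [1,6] + [1,3].
As a 18×12 matrix over Z this has rank 12, with invariant factors (1,1,1,1,1,1,1,1,1,1,1,2).

From H_k ≅ ker(∂_k) / im(∂_{k+1}) we obtain:

  H_0: rank C_0 − rank ∂_1 = 7 − 6 = 1, and the invariant factors of ∂_1 are all 1, so H_0 ≅ Z.
  H_1: rank ker ∂_1 − rank ∂_2 = (18 − 6) − 12 = 0, and ∂_2 has invariant factor 2 > 1, so H_1 ≅ Z_2.
  H_2: rank ker ∂_2 − rank ∂_3 = (12 − 12) − 0 = 0, and there is no ∂_3, so H_2 ≅ 0.

As a check, the Euler characteristic is 7 − 18 + 12 = 1, which agrees with 1 − 0 + 0 = 1.
(K is a triangulation of the real projective plane RP^2.)

Hence the Betti numbers are b_0 = 1, b_1 = 0, b_2 = 0.

b_0 = 1, b_1 = 0, b_2 = 0.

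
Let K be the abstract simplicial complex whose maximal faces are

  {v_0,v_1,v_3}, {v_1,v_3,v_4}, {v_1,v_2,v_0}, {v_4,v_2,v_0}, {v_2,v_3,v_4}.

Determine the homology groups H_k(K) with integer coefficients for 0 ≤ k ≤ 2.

H_0 = Z,  H_1 = Z,  H_2 = 0.

K has 5 vertices, 10 edges, 5 triangles.
rank ∂_0 = 0, rank ∂_1 = 4 ⇒ b_0 = 5 − 0 − 4 = 1; all invariant factors of ∂_1 are 1 so no torsion. So H_0 ≅ Z.
rank ∂_1 = 4, rank ∂_2 = 5 ⇒ b_1 = 10 − 4 − 5 = 1; all invariant factors of ∂_2 are 1 so no torsion. So H_1 ≅ Z.
rank ∂_2 = 5, rank ∂_3 = 0 ⇒ b_2 = 5 − 5 − 0 = 0. So H_2 ≅ 0.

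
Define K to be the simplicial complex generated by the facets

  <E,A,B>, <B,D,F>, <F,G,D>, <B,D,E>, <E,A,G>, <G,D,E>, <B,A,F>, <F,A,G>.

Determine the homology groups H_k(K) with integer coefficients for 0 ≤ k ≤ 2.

Order the vertices as A < B < D < E < F < G. Listing each simplex with vertices in this order, K has dimension 2 with simplices:

  0-simplices (6): A, B, D, E, F, G
  1-simplices (12): AB, AE, AF, AG, BD, BE, BF, DE, DF, DG, EG, FG
  2-simplices (8): ABE, ABF, AEG, AFG, BDE, BDF, DEG, DFG

Hence C_0 ≅ Z^6, C_1 ≅ Z^12, C_2 ≅ Z^8.

∂_1: C_1 → C_0 is given by ∂[p,q] = [q] − [p]. For instance
  ∂DG = G − D.
This gives a 6×12 integer matrix of rank 5; reducing to Smith normal form yields diagonal entries (1,1,1,1,1).

The boundary map ∂_2: C_2 → C_1 sends each 2-simplex [p,q,r] to [q,r] − [p,r] + [p,q]. For instance
  ∂AFG = FG − AG + AF,
  ∂DFG = FG − DG + DF.
The resulting 12×8 matrix has rank 7, and its Smith normal form has invariant factors (1,1,1,1,1,1,1).

From H_k ≅ ker(∂_k) / im(∂_{k+1}) we obtain:

  H_0: rank C_0 − rank ∂_1 = 6 − 5 = 1, and the invariant factors of ∂_1 are all 1, so H_0 ≅ Z.
  H_1: rank ker ∂_1 − rank ∂_2 = (12 − 5) − 7 = 0, and the invariant factors of ∂_2 are all 1, so H_1 ≅ 0.
  H_2: rank ker ∂_2 − rank ∂_3 = (8 − 7) − 0 = 1, and there is no ∂_3, so H_2 ≅ Z.

(K is a triangulation of the 2-sphere S^2.)

H_0 = Z,  H_1 = 0,  H_2 = Z.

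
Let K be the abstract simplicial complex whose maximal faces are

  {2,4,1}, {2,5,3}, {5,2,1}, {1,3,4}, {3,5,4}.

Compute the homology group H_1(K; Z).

H_1 ≅ Z.

Fix the vertex order 1 < 2 < 3 < 4 < 5 and write every simplex with vertices in increasing order. Then dim K = 2 and the simplices of K are:

  0-simplices (5): [1], [2], [3], [4], [5]
  1-simplices (10): [1,2], [1,3], [1,4], [1,5], [2,3], [2,4], [2,5], [3,4], [3,5], [4,5]
  2-simplices (5): [1,2,4], [1,2,5], [1,3,4], [2,3,5], [3,4,5]

Hence C_0 ≅ Z^5, C_1 ≅ Z^10, C_2 ≅ Z^5.

∂_1: C_1 → C_0 sends each edge [p,q] (with p < q) to q − p. For instance
  ∂[2,4] = [4] − [2].
The resulting 5×10 matrix has rank 4, and its Smith normal form has invariant factors (1,1,1,1).

∂_2: C_2 → C_1 acts by ∂[p,q,r] = [q,r] − [p,r] + [p,q]. For instance
  ∂[3,4,5] = [4,5] − [3,5] + [3,4],
  ∂[2,3,5] = [3,5] − [2,5] + [2,3].
As a 10×5 matrix over Z this has rank 5, with invariant factors (1,1,1,1,1).

Now H_k = ker ∂_k / im ∂_{k+1}, so:

  H_1: rank ker ∂_1 − rank ∂_2 = (10 − 4) − 5 = 1, and the invariant factors of ∂_2 are all 1, so H_1 = Z.

(K is a triangulation of the Möbius band.)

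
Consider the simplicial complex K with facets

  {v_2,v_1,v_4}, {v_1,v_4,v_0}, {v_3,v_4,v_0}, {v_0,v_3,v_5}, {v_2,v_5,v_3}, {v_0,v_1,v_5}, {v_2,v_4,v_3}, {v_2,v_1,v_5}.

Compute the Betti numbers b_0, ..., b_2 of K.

We work with the vertex ordering v_0 < v_1 < v_2 < v_3 < v_4 < v_5. The simplices of K, each written with vertices in increasing order, are:

  0-simplices (6): [v_0], [v_1], [v_2], [v_3], [v_4], [v_5]
  1-simplices (12): [v_0,v_1], [v_0,v_3], [v_0,v_4], [v_0,v_5], [v_1,v_2], [v_1,v_4], [v_1,v_5], [v_2,v_3], [v_2,v_4], [v_2,v_5], [v_3,v_4], [v_3,v_5]
  2-simplices (8): [v_0,v_1,v_4], [v_0,v_1,v_5], [v_0,v_3,v_4], [v_0,v_3,v_5], [v_1,v_2,v_4], [v_1,v_2,v_5], [v_2,v_3,v_4], [v_2,v_3,v_5]

giving chain groups C_0 ≅ Z^6, C_1 ≅ Z^12, C_2 ≅ Z^8.

∂_1: C_1 → C_0 maps an edge to its endpoints' difference, ∂[p,q] = q − p.
As a 6×12 matrix over Z this has rank 5, with invariant factors (1,1,1,1,1).

Boundary ∂_2: C_2 → C_1 maps a triangle to the signed sum of its edges. For instance
  ∂[v_0,v_1,v_4] = [v_1,v_4] − [v_0,v_4] + [v_0,v_1],
  ∂[v_1,v_2,v_4] = [v_2,v_4] − [v_1,v_4] + [v_1,v_2].
The 12×8 boundary matrix has rank 7 and Smith normal form diag(1,1,1,1,1,1,1).

Computing H_k = (kernel of ∂_k) / (image of ∂_{k+1}):

  H_0: rank C_0 − rank ∂_1 = 6 − 5 = 1, and the invariant factors of ∂_1 are all 1, so H_0 ≅ Z.
  H_1: rank ker ∂_1 − rank ∂_2 = (12 − 5) − 7 = 0, and the invariant factors of ∂_2 are all 1, so H_1 ≅ 0.
  H_2: rank ker ∂_2 − rank ∂_3 = (8 − 7) − 0 = 1, and there is no ∂_3, so H_2 ≅ Z.

Hence the Betti numbers are b_0 = 1, b_1 = 0, b_2 = 1.

b_0 = 1, b_1 = 0, b_2 = 1.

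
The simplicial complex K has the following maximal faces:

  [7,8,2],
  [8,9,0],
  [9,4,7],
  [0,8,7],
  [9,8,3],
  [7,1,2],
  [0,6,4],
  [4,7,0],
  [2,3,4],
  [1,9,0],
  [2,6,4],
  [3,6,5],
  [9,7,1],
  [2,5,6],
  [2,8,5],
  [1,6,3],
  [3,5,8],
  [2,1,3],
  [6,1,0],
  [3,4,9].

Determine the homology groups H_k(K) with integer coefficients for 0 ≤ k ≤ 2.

H_0 = Z,  H_1 = Z ⊕ Z/2,  H_2 = 0.

Fix the vertex order 0 < 1 < 2 < 3 < 4 < 5 < 6 < 7 < 8 < 9 and write every simplex with vertices in increasing order. Then dim K = 2 and the simplices of K are:

  0-simplices (10): [0], [1], [2], [3], [4], [5], [6], [7], [8], [9]
  1-simplices (30): (30 of them)
  2-simplices (20): (20 of them)

giving chain groups C_0 ≅ Z^10, C_1 ≅ Z^30, C_2 ≅ Z^20.

∂_1: C_1 → C_0 sends each edge [p,q] (with p < q) to q − p. For instance
  ∂[0,9] = [9] − [0].
The resulting 10×30 matrix has rank 9, and its Smith normal form has invariant factors (1,1,1,1,1,1,1,1,1).

The boundary map ∂_2: C_2 → C_1 maps a triangle to the signed sum of its edges. For instance
  ∂[1,7,9] = [7,9] − [1,9] + [1,7],
  ∂[0,8,9] = [8,9] − [0,9] + [0,8].
This gives a 30×20 integer matrix of rank 20; reducing to Smith normal form yields diagonal entries (1,1,1,1,1,1,1,1,1,1,1,1,1,1,1,1,1,1,1,2).

From H_k ≅ ker(∂_k) / im(∂_{k+1}) we obtain:

  H_0: rank C_0 − rank ∂_1 = 10 − 9 = 1, and the invariant factors of ∂_1 are all 1, so H_0 ≅ Z.
  H_1: rank ker ∂_1 − rank ∂_2 = (30 − 9) − 20 = 1, and ∂_2 has invariant factor 2 > 1, so H_1 ≅ Z ⊕ Z/2.
  H_2: rank ker ∂_2 − rank ∂_3 = (20 − 20) − 0 = 0, and there is no ∂_3, so H_2 ≅ 0.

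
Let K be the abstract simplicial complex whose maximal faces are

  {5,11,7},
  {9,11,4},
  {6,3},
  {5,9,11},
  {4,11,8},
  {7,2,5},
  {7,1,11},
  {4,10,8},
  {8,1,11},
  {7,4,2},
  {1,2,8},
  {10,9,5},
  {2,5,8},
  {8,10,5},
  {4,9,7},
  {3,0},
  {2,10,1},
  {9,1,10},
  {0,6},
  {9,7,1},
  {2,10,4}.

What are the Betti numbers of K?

b_0 = 2, b_1 = 2, b_2 = 0.

We work with the vertex ordering 0 < 1 < 2 < 3 < 4 < 5 < 6 < 7 < 8 < 9 < 10 < 11. The simplices of K, each written with vertices in increasing order, are:

  0-simplices (12): [0], [1], [2], [3], [4], [5], [6], [7], [8], [9], [10], [11]
  1-simplices (30): (30 of them)
  2-simplices (18): (18 of them)

Hence C_0 ≅ Z^12, C_1 ≅ Z^30, C_2 ≅ Z^18.

Boundary ∂_1: C_1 → C_0 sends each edge [p,q] (with p < q) to q − p. For instance
  ∂[4,8] = [8] − [4].
As a 12×30 matrix over Z this has rank 10, with invariant factors (1,1,1,1,1,1,1,1,1,1).

Boundary ∂_2: C_2 → C_1 maps a triangle to the signed sum of its edges. For instance
  ∂[4,7,9] = [7,9] − [4,9] + [4,7],
  ∂[2,5,7] = [5,7] − [2,7] + [2,5].
The resulting 30×18 matrix has rank 18, and its Smith normal form has invariant factors (1,1,1,1,1,1,1,1,1,1,1,1,1,1,1,1,1,2).

From H_k ≅ ker(∂_k) / im(∂_{k+1}) we obtain:

  H_0: rank C_0 − rank ∂_1 = 12 − 10 = 2, and the invariant factors of ∂_1 are all 1, so H_0 ≅ Z^2.
  H_1: rank ker ∂_1 − rank ∂_2 = (30 − 10) − 18 = 2, and ∂_2 has invariant factor 2 > 1, so H_1 ≅ Z^2 ⊕ Z/2.
  H_2: rank ker ∂_2 − rank ∂_3 = (18 − 18) − 0 = 0, and there is no ∂_3, so H_2 ≅ 0.

(K is a triangulation of the disjoint union of the circle S^1 and the Klein bottle.)

Hence the Betti numbers are b_0 = 2, b_1 = 2, b_2 = 0.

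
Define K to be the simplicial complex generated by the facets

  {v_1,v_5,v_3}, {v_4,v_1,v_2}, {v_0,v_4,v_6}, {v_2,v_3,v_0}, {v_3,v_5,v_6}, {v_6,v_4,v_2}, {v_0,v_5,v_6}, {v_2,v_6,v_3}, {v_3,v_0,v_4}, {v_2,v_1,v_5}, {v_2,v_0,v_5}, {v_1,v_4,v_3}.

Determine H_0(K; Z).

H_0 ≅ Z.

Order the vertices as v_0 < v_1 < v_2 < v_3 < v_4 < v_5 < v_6. Listing each simplex with vertices in this order, K has dimension 2 with simplices:

  0-simplices (7): [v_0], [v_1], [v_2], [v_3], [v_4], [v_5], [v_6]
  1-simplices (18): (18 of them)
  2-simplices (12): (12 of them)

so the chain groups are C_0 ≅ Z^7, C_1 ≅ Z^18, C_2 ≅ Z^12.

Boundary ∂_1: C_1 → C_0 is given by ∂[p,q] = [q] − [p].
The resulting 7×18 matrix has rank 6, and its Smith normal form has invariant factors (1,1,1,1,1,1).

∂_2: C_2 → C_1 maps a triangle to the signed sum of its edges. For instance
  ∂[v_0,v_5,v_6] = [v_5,v_6] − [v_0,v_6] + [v_0,v_5],
  ∂[v_0,v_4,v_6] = [v_4,v_6] − [v_0,v_6] + [v_0,v_4].
This gives a 18×12 integer matrix of rank 12; reducing to Smith normal form yields diagonal entries (1,1,1,1,1,1,1,1,1,1,1,2).

Now H_k = ker ∂_k / im ∂_{k+1}, so:

  H_0: rank C_0 − rank ∂_1 = 7 − 6 = 1, and the invariant factors of ∂_1 are all 1, so H_0 ≅ Z.

(K is a triangulation of the real projective plane RP^2.)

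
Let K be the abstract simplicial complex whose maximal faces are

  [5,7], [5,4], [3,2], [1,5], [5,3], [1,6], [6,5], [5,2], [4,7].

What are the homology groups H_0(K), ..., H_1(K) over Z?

We work with the vertex ordering 1 < 2 < 3 < 4 < 5 < 6 < 7. The simplices of K, each written with vertices in increasing order, are:

  0-simplices (7): [1], [2], [3], [4], [5], [6], [7]
  1-simplices (9): [1,5], [1,6], [2,3], [2,5], [3,5], [4,5], [4,7], [5,6], [5,7]

so the chain groups are C_0 ≅ Z^7, C_1 ≅ Z^9.

Boundary ∂_1: C_1 → C_0 maps an edge to its endpoints' difference, ∂[p,q] = q − p.
The 7×9 boundary matrix has rank 6 and Smith normal form diag(1,1,1,1,1,1).

From H_k ≅ ker(∂_k) / im(∂_{k+1}) we obtain:

  H_0: rank C_0 − rank ∂_1 = 7 − 6 = 1, and the invariant factors of ∂_1 are all 1, so H_0 = Z.
  H_1: rank ker ∂_1 − rank ∂_2 = (9 − 6) − 0 = 3, and there is no ∂_2, so H_1 = Z^3.

(K is a triangulation of a wedge of 3 circles.)

H_0 ≅ Z,  H_1 ≅ Z^3.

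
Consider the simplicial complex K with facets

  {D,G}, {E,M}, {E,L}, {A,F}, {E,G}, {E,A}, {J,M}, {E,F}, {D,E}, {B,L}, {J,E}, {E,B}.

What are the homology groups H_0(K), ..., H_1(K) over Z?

H_0 ≅ Z,  H_1 ≅ Z^4.

Fix the vertex order A < B < D < E < F < G < J < L < M and write every simplex with vertices in increasing order. Then dim K = 1 and the simplices of K are:

  0-simplices (9): A, B, D, E, F, G, J, L, M
  1-simplices (12): AE, AF, BE, BL, DE, DG, EF, EG, EJ, EL, EM, JM

so the chain groups are C_0 ≅ Z^9, C_1 ≅ Z^12.

The boundary map ∂_1: C_1 → C_0 is given by ∂[p,q] = [q] − [p].
As a 9×12 matrix over Z this has rank 8, with invariant factors (1,1,1,1,1,1,1,1).

Now H_k = ker ∂_k / im ∂_{k+1}, so:

  H_0: rank C_0 − rank ∂_1 = 9 − 8 = 1, and the invariant factors of ∂_1 are all 1, so H_0 ≅ Z.
  H_1: rank ker ∂_1 − rank ∂_2 = (12 − 8) − 0 = 4, and there is no ∂_2, so H_1 ≅ Z^4.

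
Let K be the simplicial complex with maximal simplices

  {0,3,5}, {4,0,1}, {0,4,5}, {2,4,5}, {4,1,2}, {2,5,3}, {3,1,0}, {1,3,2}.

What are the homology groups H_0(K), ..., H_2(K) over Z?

Order the vertices as 0 < 1 < 2 < 3 < 4 < 5. Listing each simplex with vertices in this order, K has dimension 2 with simplices:

  0-simplices (6): [0], [1], [2], [3], [4], [5]
  1-simplices (12): [0,1], [0,3], [0,4], [0,5], [1,2], [1,3], [1,4], [2,3], [2,4], [2,5], [3,5], [4,5]
  2-simplices (8): [0,1,3], [0,1,4], [0,3,5], [0,4,5], [1,2,3], [1,2,4], [2,3,5], [2,4,5]

so the chain groups are C_0 ≅ Z^6, C_1 ≅ Z^12, C_2 ≅ Z^8.

The boundary map ∂_1: C_1 → C_0 sends each edge [p,q] (with p < q) to q − p.
The resulting 6×12 matrix has rank 5, and its Smith normal form has invariant factors (1,1,1,1,1).

Boundary ∂_2: C_2 → C_1 acts by ∂[p,q,r] = [q,r] − [p,r] + [p,q]. For instance
  ∂[2,3,5] = [3,5] − [2,5] + [2,3],
  ∂[2,4,5] = [4,5] − [2,5] + [2,4].
The 12×8 boundary matrix has rank 7 and Smith normal form diag(1,1,1,1,1,1,1).

Reading off H_k = ker ∂_k / im ∂_{k+1}:

  H_0: rank C_0 − rank ∂_1 = 6 − 5 = 1, and the invariant factors of ∂_1 are all 1, so H_0 ≅ Z.
  H_1: rank ker ∂_1 − rank ∂_2 = (12 − 5) − 7 = 0, and the invariant factors of ∂_2 are all 1, so H_1 ≅ 0.
  H_2: rank ker ∂_2 − rank ∂_3 = (8 − 7) − 0 = 1, and there is no ∂_3, so H_2 ≅ Z.

H_0 = Z,  H_1 = 0,  H_2 = Z.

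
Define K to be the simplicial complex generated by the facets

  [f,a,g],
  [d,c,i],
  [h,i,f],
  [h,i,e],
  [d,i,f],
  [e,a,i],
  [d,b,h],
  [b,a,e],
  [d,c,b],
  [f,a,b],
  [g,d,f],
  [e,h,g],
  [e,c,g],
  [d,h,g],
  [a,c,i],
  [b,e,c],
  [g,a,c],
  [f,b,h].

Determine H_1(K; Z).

Fix the vertex order a < b < c < d < e < f < g < h < i and write every simplex with vertices in increasing order. Then dim K = 2 and the simplices of K are:

  0-simplices (9): a, b, c, d, e, f, g, h, i
  1-simplices (27): ab, ac, ae, af, ag, ai, bc, bd, be, bf, bh, cd, ce, cg, ci, df, dg, dh, di, eg, eh, ei, fg, fh, fi, gh, hi
  2-simplices (18): abe, abf, acg, aci, aei, afg, bcd, bce, bdh, bfh, cdi, ceg, dfg, dfi, dgh, egh, ehi, fhi

Hence C_0 ≅ Z^9, C_1 ≅ Z^27, C_2 ≅ Z^18.

∂_1: C_1 → C_0 maps an edge to its endpoints' difference, ∂[p,q] = q − p. For instance
  ∂ci = i − c.
The resulting 9×27 matrix has rank 8, and its Smith normal form has invariant factors (1,1,1,1,1,1,1,1).

∂_2: C_2 → C_1 sends each 2-simplex [p,q,r] to [q,r] − [p,r] + [p,q]. For instance
  ∂abf = bf − af + ab,
  ∂egh = gh − eh + eg.
The resulting 27×18 matrix has rank 18, and its Smith normal form has invariant factors (1,1,1,1,1,1,1,1,1,1,1,1,1,1,1,1,1,2).

From H_k ≅ ker(∂_k) / im(∂_{k+1}) we obtain:

  H_1: rank ker ∂_1 − rank ∂_2 = (27 − 8) − 18 = 1, and ∂_2 has invariant factor 2 > 1, so H_1 ≅ Z ⊕ Z/2Z.

H_1 = Z ⊕ Z/2Z.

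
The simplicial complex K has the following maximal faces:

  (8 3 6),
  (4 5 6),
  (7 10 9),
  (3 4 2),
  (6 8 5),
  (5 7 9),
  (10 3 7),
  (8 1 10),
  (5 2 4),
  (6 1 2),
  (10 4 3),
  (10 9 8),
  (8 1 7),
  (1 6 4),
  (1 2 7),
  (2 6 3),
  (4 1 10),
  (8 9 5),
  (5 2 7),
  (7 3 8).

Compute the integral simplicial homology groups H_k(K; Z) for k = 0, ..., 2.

H_0 ≅ Z,  H_1 ≅ Z ⊕ Z/2,  H_2 = 0.

K has 10 vertices, 30 edges, 20 triangles.
rank ∂_0 = 0, rank ∂_1 = 9 ⇒ b_0 = 10 − 0 − 9 = 1; all invariant factors of ∂_1 are 1 so no torsion. So H_0 ≅ Z.
rank ∂_1 = 9, rank ∂_2 = 20 ⇒ b_1 = 30 − 9 − 20 = 1; ∂_2 has invariant factor(s) [2] giving torsion. So H_1 ≅ Z ⊕ Z/2.
rank ∂_2 = 20, rank ∂_3 = 0 ⇒ b_2 = 20 − 20 − 0 = 0. So H_2 ≅ 0.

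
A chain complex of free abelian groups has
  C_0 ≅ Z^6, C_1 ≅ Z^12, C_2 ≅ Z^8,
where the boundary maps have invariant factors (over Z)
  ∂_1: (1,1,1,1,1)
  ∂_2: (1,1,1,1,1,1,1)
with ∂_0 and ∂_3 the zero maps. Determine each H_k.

H_0 = Z,  H_1 = 0,  H_2 = Z.

H_0: b_0 = 6 − 0 − 5 = 1; torsion from ∂_1 factors > 1: none. So H_0 = Z.
H_1: b_1 = 12 − 5 − 7 = 0; torsion from ∂_2 factors > 1: none. So H_1 = 0.
H_2: b_2 = 8 − 7 − 0 = 1; torsion from ∂_3 factors > 1: none. So H_2 = Z.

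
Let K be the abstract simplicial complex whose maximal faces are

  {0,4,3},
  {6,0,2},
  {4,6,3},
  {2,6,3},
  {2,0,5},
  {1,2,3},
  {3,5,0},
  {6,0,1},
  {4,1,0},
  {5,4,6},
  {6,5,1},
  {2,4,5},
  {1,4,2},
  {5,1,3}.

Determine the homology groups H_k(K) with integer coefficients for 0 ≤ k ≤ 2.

H_0 ≅ Z,  H_1 ≅ Z^2,  H_2 ≅ Z.

Fix the vertex order 0 < 1 < 2 < 3 < 4 < 5 < 6 and write every simplex with vertices in increasing order. Then dim K = 2 and the simplices of K are:

  0-simplices (7): [0], [1], [2], [3], [4], [5], [6]
  1-simplices (21): [0,1], [0,2], [0,3], [0,4], [0,5], [0,6], [1,2], [1,3], [1,4], [1,5], [1,6], [2,3], [2,4], [2,5], [2,6], [3,4], [3,5], [3,6], [4,5], [4,6], [5,6]
  2-simplices (14): [0,1,4], [0,1,6], [0,2,5], [0,2,6], [0,3,4], [0,3,5], [1,2,3], [1,2,4], [1,3,5], [1,5,6], [2,3,6], [2,4,5], [3,4,6], [4,5,6]

giving chain groups C_0 ≅ Z^7, C_1 ≅ Z^21, C_2 ≅ Z^14.

The boundary map ∂_1: C_1 → C_0 maps an edge to its endpoints' difference, ∂[p,q] = q − p.
This gives a 7×21 integer matrix of rank 6; reducing to Smith normal form yields diagonal entries (1,1,1,1,1,1).

Boundary ∂_2: C_2 → C_1 sends each 2-simplex [p,q,r] to [q,r] − [p,r] + [p,q]. For instance
  ∂[0,2,5] = [2,5] − [0,5] + [0,2],
  ∂[4,5,6] = [5,6] − [4,6] + [4,5].
The resulting 21×14 matrix has rank 13, and its Smith normal form has invariant factors (1,1,1,1,1,1,1,1,1,1,1,1,1).

Reading off H_k = ker ∂_k / im ∂_{k+1}:

  H_0: rank C_0 − rank ∂_1 = 7 − 6 = 1, and the invariant factors of ∂_1 are all 1, so H_0 = Z.
  H_1: rank ker ∂_1 − rank ∂_2 = (21 − 6) − 13 = 2, and the invariant factors of ∂_2 are all 1, so H_1 = Z^2.
  H_2: rank ker ∂_2 − rank ∂_3 = (14 − 13) − 0 = 1, and there is no ∂_3, so H_2 = Z.

As a check, the Euler characteristic is 7 − 21 + 14 = 0, which agrees with 1 − 2 + 1 = 0.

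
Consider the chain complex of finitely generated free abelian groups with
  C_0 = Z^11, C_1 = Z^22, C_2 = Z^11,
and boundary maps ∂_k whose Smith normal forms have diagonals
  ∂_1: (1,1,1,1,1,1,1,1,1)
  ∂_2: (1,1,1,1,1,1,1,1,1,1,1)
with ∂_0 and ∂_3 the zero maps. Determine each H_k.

H_0: b_0 = 11 − 0 − 9 = 2; torsion from ∂_1 factors > 1: none. So H_0 = Z^2.
H_1: b_1 = 22 − 9 − 11 = 2; torsion from ∂_2 factors > 1: none. So H_1 = Z^2.
H_2: b_2 = 11 − 11 − 0 = 0; torsion from ∂_3 factors > 1: none. So H_2 = 0.

H_0 = Z^2,  H_1 = Z^2,  H_2 = 0.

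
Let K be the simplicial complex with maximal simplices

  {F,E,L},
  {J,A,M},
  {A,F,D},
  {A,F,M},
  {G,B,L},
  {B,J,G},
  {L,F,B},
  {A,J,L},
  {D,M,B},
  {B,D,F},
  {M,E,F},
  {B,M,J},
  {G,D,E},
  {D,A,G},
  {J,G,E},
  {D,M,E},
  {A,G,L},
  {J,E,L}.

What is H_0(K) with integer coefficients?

H_0 = Z.

K has 9 vertices, 27 edges, 18 triangles.
rank ∂_0 = 0, rank ∂_1 = 8 ⇒ b_0 = 9 − 0 − 8 = 1; all invariant factors of ∂_1 are 1 so no torsion. So H_0 = Z.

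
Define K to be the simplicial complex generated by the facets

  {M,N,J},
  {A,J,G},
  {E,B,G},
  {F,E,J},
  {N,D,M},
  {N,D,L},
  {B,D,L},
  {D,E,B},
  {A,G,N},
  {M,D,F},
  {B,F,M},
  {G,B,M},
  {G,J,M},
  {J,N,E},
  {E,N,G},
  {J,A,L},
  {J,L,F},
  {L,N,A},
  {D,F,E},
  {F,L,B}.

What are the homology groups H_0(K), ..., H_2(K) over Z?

H_0 ≅ Z,  H_1 ≅ Z ⊕ Z_2,  H_2 = 0.

Order the vertices as A < B < D < E < F < G < J < L < M < N. Listing each simplex with vertices in this order, K has dimension 2 with simplices:

  0-simplices (10): A, B, D, E, F, G, J, L, M, N
  1-simplices (30): AG, AJ, AL, AN, BD, BE, BF, BG, BL, BM, DE, DF, DL, DM, DN, EF, EG, EJ, EN, FJ, FL, FM, GJ, GM, GN, JL, JM, JN, LN, MN
  2-simplices (20): AGJ, AGN, AJL, ALN, BDE, BDL, BEG, BFL, BFM, BGM, DEF, DFM, DLN, DMN, EFJ, EGN, EJN, FJL, GJM, JMN

so the chain groups are C_0 ≅ Z^10, C_1 ≅ Z^30, C_2 ≅ Z^20.

Boundary ∂_1: C_1 → C_0 is given by ∂[p,q] = [q] − [p].
The 10×30 boundary matrix has rank 9 and Smith normal form diag(1,1,1,1,1,1,1,1,1).

Boundary ∂_2: C_2 → C_1 acts by ∂[p,q,r] = [q,r] − [p,r] + [p,q]. For instance
  ∂BFM = FM − BM + BF,
  ∂JMN = MN − JN + JM.
This gives a 30×20 integer matrix of rank 20; reducing to Smith normal form yields diagonal entries (1,1,1,1,1,1,1,1,1,1,1,1,1,1,1,1,1,1,1,2).

From H_k ≅ ker(∂_k) / im(∂_{k+1}) we obtain:

  H_0: rank C_0 − rank ∂_1 = 10 − 9 = 1, and the invariant factors of ∂_1 are all 1, so H_0 ≅ Z.
  H_1: rank ker ∂_1 − rank ∂_2 = (30 − 9) − 20 = 1, and ∂_2 has invariant factor 2 > 1, so H_1 ≅ Z ⊕ Z_2.
  H_2: rank ker ∂_2 − rank ∂_3 = (20 − 20) − 0 = 0, and there is no ∂_3, so H_2 ≅ 0.

As a check, the Euler characteristic is 10 − 30 + 20 = 0, which agrees with 1 − 1 + 0 = 0.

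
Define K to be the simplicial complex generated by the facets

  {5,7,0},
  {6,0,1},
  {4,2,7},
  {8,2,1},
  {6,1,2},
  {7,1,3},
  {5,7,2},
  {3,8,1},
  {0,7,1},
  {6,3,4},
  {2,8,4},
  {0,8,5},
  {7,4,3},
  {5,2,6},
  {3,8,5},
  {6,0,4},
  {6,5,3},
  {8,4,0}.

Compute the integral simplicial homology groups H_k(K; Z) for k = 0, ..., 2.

Fix the vertex order 0 < 1 < 2 < 3 < 4 < 5 < 6 < 7 < 8 and write every simplex with vertices in increasing order. Then dim K = 2 and the simplices of K are:

  0-simplices (9): [0], [1], [2], [3], [4], [5], [6], [7], [8]
  1-simplices (27): (27 of them)
  2-simplices (18): [0,1,6], [0,1,7], [0,4,6], [0,4,8], [0,5,7], [0,5,8], [1,2,6], [1,2,8], [1,3,7], [1,3,8], [2,4,7], [2,4,8], [2,5,6], [2,5,7], [3,4,6], [3,4,7], [3,5,6], [3,5,8]

Hence C_0 ≅ Z^9, C_1 ≅ Z^27, C_2 ≅ Z^18.

The boundary map ∂_1: C_1 → C_0 is given by ∂[p,q] = [q] − [p]. For instance
  ∂[5,7] = [7] − [5].
This gives a 9×27 integer matrix of rank 8; reducing to Smith normal form yields diagonal entries (1,1,1,1,1,1,1,1).

∂_2: C_2 → C_1 acts by ∂[p,q,r] = [q,r] − [p,r] + [p,q]. For instance
  ∂[1,3,7] = [3,7] − [1,7] + [1,3],
  ∂[0,1,7] = [1,7] − [0,7] + [0,1].
As a 27×18 matrix over Z this has rank 17, with invariant factors (1,1,1,1,1,1,1,1,1,1,1,1,1,1,1,1,1).

Reading off H_k = ker ∂_k / im ∂_{k+1}:

  H_0: rank C_0 − rank ∂_1 = 9 − 8 = 1, and the invariant factors of ∂_1 are all 1, so H_0 ≅ Z.
  H_1: rank ker ∂_1 − rank ∂_2 = (27 − 8) − 17 = 2, and the invariant factors of ∂_2 are all 1, so H_1 ≅ Z^2.
  H_2: rank ker ∂_2 − rank ∂_3 = (18 − 17) − 0 = 1, and there is no ∂_3, so H_2 ≅ Z.

(K is a triangulation of the torus T^2.)

H_0 = Z,  H_1 = Z^2,  H_2 = Z.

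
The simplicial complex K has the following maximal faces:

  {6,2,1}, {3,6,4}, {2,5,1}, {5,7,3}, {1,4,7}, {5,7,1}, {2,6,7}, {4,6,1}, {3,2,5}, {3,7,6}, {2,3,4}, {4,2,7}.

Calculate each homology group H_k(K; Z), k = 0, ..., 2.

Take the total order 1 < 2 < 3 < 4 < 5 < 6 < 7 on the vertex set. Then K (dimension 2) consists of the simplices:

  0-simplices (7): [1], [2], [3], [4], [5], [6], [7]
  1-simplices (18): [1,2], [1,4], [1,5], [1,6], [1,7], [2,3], [2,4], [2,5], [2,6], [2,7], [3,4], [3,5], [3,6], [3,7], [4,6], [4,7], [5,7], [6,7]
  2-simplices (12): [1,2,5], [1,2,6], [1,4,6], [1,4,7], [1,5,7], [2,3,4], [2,3,5], [2,4,7], [2,6,7], [3,4,6], [3,5,7], [3,6,7]

Hence C_0 ≅ Z^7, C_1 ≅ Z^18, C_2 ≅ Z^12.

The boundary map ∂_1: C_1 → C_0 is given by ∂[p,q] = [q] − [p]. For instance
  ∂[3,5] = [5] − [3].
The resulting 7×18 matrix has rank 6, and its Smith normal form has invariant factors (1,1,1,1,1,1).

∂_2: C_2 → C_1 sends each 2-simplex [p,q,r] to [q,r] − [p,r] + [p,q]. For instance
  ∂[3,5,7] = [5,7] − [3,7] + [3,5],
  ∂[1,2,5] = [2,5] − [1,5] + [1,2].
The 18×12 boundary matrix has rank 12 and Smith normal form diag(1,1,1,1,1,1,1,1,1,1,1,2).

Computing H_k = (kernel of ∂_k) / (image of ∂_{k+1}):

  H_0: rank C_0 − rank ∂_1 = 7 − 6 = 1, and the invariant factors of ∂_1 are all 1, so H_0 = Z.
  H_1: rank ker ∂_1 − rank ∂_2 = (18 − 6) − 12 = 0, and ∂_2 has invariant factor 2 > 1, so H_1 = Z_2.
  H_2: rank ker ∂_2 − rank ∂_3 = (12 − 12) − 0 = 0, and there is no ∂_3, so H_2 = 0.

H_0 = Z,  H_1 = Z_2,  H_2 = 0.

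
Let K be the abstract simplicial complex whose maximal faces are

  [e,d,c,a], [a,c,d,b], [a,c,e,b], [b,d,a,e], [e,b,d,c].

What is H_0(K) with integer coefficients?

We work with the vertex ordering a < b < c < d < e. The simplices of K, each written with vertices in increasing order, are:

  0-simplices (5): a, b, c, d, e
  1-simplices (10): ab, ac, ad, ae, bc, bd, be, cd, ce, de
  2-simplices (10): abc, abd, abe, acd, ace, ade, bcd, bce, bde, cde
  3-simplices (5): abcd, abce, abde, acde, bcde

so the chain groups are C_0 ≅ Z^5, C_1 ≅ Z^10, C_2 ≅ Z^10, C_3 ≅ Z^5.

Boundary ∂_1: C_1 → C_0 maps an edge to its endpoints' difference, ∂[p,q] = q − p. For instance
  ∂ce = e − c.
As a 5×10 matrix over Z this has rank 4, with invariant factors (1,1,1,1).

The boundary map ∂_2: C_2 → C_1 sends each 2-simplex [p,q,r] to [q,r] − [p,r] + [p,q]. For instance
  ∂acd = cd − ad + ac,
  ∂bce = ce − be + bc.
This gives a 10×10 integer matrix of rank 6; reducing to Smith normal form yields diagonal entries (1,1,1,1,1,1).

Boundary ∂_3: C_3 → C_2 sends each 3-simplex σ to the alternating sum Σ_i (−1)^i (σ with its i-th vertex removed). For instance
  ∂abde = bde − ade + abe − abd,
  ∂abce = bce − ace + abe − abc.
As a 10×5 matrix over Z this has rank 4, with invariant factors (1,1,1,1).

Computing H_k = (kernel of ∂_k) / (image of ∂_{k+1}):

  H_0: rank C_0 − rank ∂_1 = 5 − 4 = 1, and the invariant factors of ∂_1 are all 1, so H_0 ≅ Z.

H_0 = Z.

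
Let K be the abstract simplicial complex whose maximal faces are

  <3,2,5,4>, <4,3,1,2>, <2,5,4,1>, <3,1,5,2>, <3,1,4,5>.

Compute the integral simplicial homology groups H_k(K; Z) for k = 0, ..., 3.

Order the vertices as 1 < 2 < 3 < 4 < 5. Listing each simplex with vertices in this order, K has dimension 3 with simplices:

  0-simplices (5): [1], [2], [3], [4], [5]
  1-simplices (10): [1,2], [1,3], [1,4], [1,5], [2,3], [2,4], [2,5], [3,4], [3,5], [4,5]
  2-simplices (10): [1,2,3], [1,2,4], [1,2,5], [1,3,4], [1,3,5], [1,4,5], [2,3,4], [2,3,5], [2,4,5], [3,4,5]
  3-simplices (5): [1,2,3,4], [1,2,3,5], [1,2,4,5], [1,3,4,5], [2,3,4,5]

Hence C_0 ≅ Z^5, C_1 ≅ Z^10, C_2 ≅ Z^10, C_3 ≅ Z^5.

The boundary map ∂_1: C_1 → C_0 sends each edge [p,q] (with p < q) to q − p.
The 5×10 boundary matrix has rank 4 and Smith normal form diag(1,1,1,1).

Boundary ∂_2: C_2 → C_1 acts by ∂[p,q,r] = [q,r] − [p,r] + [p,q]. For instance
  ∂[2,3,4] = [3,4] − [2,4] + [2,3],
  ∂[3,4,5] = [4,5] − [3,5] + [3,4].
This gives a 10×10 integer matrix of rank 6; reducing to Smith normal form yields diagonal entries (1,1,1,1,1,1).

Boundary ∂_3: C_3 → C_2 sends each 3-simplex σ to the alternating sum Σ_i (−1)^i (σ with its i-th vertex removed). For instance
  ∂[1,2,3,4] = [2,3,4] − [1,3,4] + [1,2,4] − [1,2,3],
  ∂[1,2,4,5] = [2,4,5] − [1,4,5] + [1,2,5] − [1,2,4].
The 10×5 boundary matrix has rank 4 and Smith normal form diag(1,1,1,1).

Now H_k = ker ∂_k / im ∂_{k+1}, so:

  H_0: rank C_0 − rank ∂_1 = 5 − 4 = 1, and the invariant factors of ∂_1 are all 1, so H_0 = Z.
  H_1: rank ker ∂_1 − rank ∂_2 = (10 − 4) − 6 = 0, and the invariant factors of ∂_2 are all 1, so H_1 = 0.
  H_2: rank ker ∂_2 − rank ∂_3 = (10 − 6) − 4 = 0, and the invariant factors of ∂_3 are all 1, so H_2 = 0.
  H_3: rank ker ∂_3 − rank ∂_4 = (5 − 4) − 0 = 1, and there is no ∂_4, so H_3 = Z.

(K is a triangulation of the 3-sphere S^3.)

H_0 ≅ Z,  H_1 = 0,  H_2 = 0,  H_3 ≅ Z.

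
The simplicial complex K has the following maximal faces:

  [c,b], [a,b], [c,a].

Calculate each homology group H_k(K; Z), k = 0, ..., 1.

H_0 ≅ Z,  H_1 ≅ Z.

Order the vertices as a < b < c. Listing each simplex with vertices in this order, K has dimension 1 with simplices:

  0-simplices (3): a, b, c
  1-simplices (3): ab, ac, bc

Hence C_0 ≅ Z^3, C_1 ≅ Z^3.

∂_1: C_1 → C_0 is given by ∂[p,q] = [q] − [p].
As a 3×3 matrix over Z this has rank 2, with invariant factors (1,1).

Now H_k = ker ∂_k / im ∂_{k+1}, so:

  H_0: rank C_0 − rank ∂_1 = 3 − 2 = 1, and the invariant factors of ∂_1 are all 1, so H_0 = Z.
  H_1: rank ker ∂_1 − rank ∂_2 = (3 − 2) − 0 = 1, and there is no ∂_2, so H_1 = Z.

As a check, the Euler characteristic is 3 − 3 = 0, which agrees with 1 − 1 = 0.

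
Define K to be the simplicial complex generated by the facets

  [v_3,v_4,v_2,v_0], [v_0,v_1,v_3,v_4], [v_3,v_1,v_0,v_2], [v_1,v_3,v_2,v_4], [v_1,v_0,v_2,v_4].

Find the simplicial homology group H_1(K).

Order the vertices as v_0 < v_1 < v_2 < v_3 < v_4. Listing each simplex with vertices in this order, K has dimension 3 with simplices:

  0-simplices (5): [v_0], [v_1], [v_2], [v_3], [v_4]
  1-simplices (10): [v_0,v_1], [v_0,v_2], [v_0,v_3], [v_0,v_4], [v_1,v_2], [v_1,v_3], [v_1,v_4], [v_2,v_3], [v_2,v_4], [v_3,v_4]
  2-simplices (10): [v_0,v_1,v_2], [v_0,v_1,v_3], [v_0,v_1,v_4], [v_0,v_2,v_3], [v_0,v_2,v_4], [v_0,v_3,v_4], [v_1,v_2,v_3], [v_1,v_2,v_4], [v_1,v_3,v_4], [v_2,v_3,v_4]
  3-simplices (5): [v_0,v_1,v_2,v_3], [v_0,v_1,v_2,v_4], [v_0,v_1,v_3,v_4], [v_0,v_2,v_3,v_4], [v_1,v_2,v_3,v_4]

Hence C_0 ≅ Z^5, C_1 ≅ Z^10, C_2 ≅ Z^10, C_3 ≅ Z^5.

∂_1: C_1 → C_0 maps an edge to its endpoints' difference, ∂[p,q] = q − p. For instance
  ∂[v_1,v_3] = [v_3] − [v_1].
The resulting 5×10 matrix has rank 4, and its Smith normal form has invariant factors (1,1,1,1).

Boundary ∂_2: C_2 → C_1 acts by ∂[p,q,r] = [q,r] − [p,r] + [p,q]. For instance
  ∂[v_1,v_2,v_3] = [v_2,v_3] − [v_1,v_3] + [v_1,v_2],
  ∂[v_1,v_2,v_4] = [v_2,v_4] − [v_1,v_4] + [v_1,v_2].
As a 10×10 matrix over Z this has rank 6, with invariant factors (1,1,1,1,1,1).

The boundary map ∂_3: C_3 → C_2 sends each 3-simplex σ to the alternating sum Σ_i (−1)^i (σ with its i-th vertex removed). For instance
  ∂[v_0,v_1,v_2,v_3] = [v_1,v_2,v_3] − [v_0,v_2,v_3] + [v_0,v_1,v_3] − [v_0,v_1,v_2],
  ∂[v_0,v_2,v_3,v_4] = [v_2,v_3,v_4] − [v_0,v_3,v_4] + [v_0,v_2,v_4] − [v_0,v_2,v_3].
As a 10×5 matrix over Z this has rank 4, with invariant factors (1,1,1,1).

From H_k ≅ ker(∂_k) / im(∂_{k+1}) we obtain:

  H_1: rank ker ∂_1 − rank ∂_2 = (10 − 4) − 6 = 0, and the invariant factors of ∂_2 are all 1, so H_1 = 0.

(K is a triangulation of the 3-sphere S^3.)

H_1 = 0.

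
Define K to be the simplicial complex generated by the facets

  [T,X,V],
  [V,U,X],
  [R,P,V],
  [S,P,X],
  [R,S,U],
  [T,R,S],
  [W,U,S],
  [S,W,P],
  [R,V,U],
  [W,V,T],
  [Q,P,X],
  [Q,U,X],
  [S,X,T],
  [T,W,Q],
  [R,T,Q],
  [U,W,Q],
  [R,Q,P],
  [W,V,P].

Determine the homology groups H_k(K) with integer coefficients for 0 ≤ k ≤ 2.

H_0 = Z,  H_1 = Z^2,  H_2 = Z.

K has 9 vertices, 27 edges, 18 triangles.
rank ∂_0 = 0, rank ∂_1 = 8 ⇒ b_0 = 9 − 0 − 8 = 1; all invariant factors of ∂_1 are 1 so no torsion. So H_0 = Z.
rank ∂_1 = 8, rank ∂_2 = 17 ⇒ b_1 = 27 − 8 − 17 = 2; all invariant factors of ∂_2 are 1 so no torsion. So H_1 = Z^2.
rank ∂_2 = 17, rank ∂_3 = 0 ⇒ b_2 = 18 − 17 − 0 = 1. So H_2 = Z.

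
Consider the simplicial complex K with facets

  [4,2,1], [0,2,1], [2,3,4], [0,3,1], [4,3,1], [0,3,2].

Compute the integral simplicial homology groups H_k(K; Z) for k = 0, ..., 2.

Order the vertices as 0 < 1 < 2 < 3 < 4. Listing each simplex with vertices in this order, K has dimension 2 with simplices:

  0-simplices (5): [0], [1], [2], [3], [4]
  1-simplices (9): [0,1], [0,2], [0,3], [1,2], [1,3], [1,4], [2,3], [2,4], [3,4]
  2-simplices (6): [0,1,2], [0,1,3], [0,2,3], [1,2,4], [1,3,4], [2,3,4]

Hence C_0 ≅ Z^5, C_1 ≅ Z^9, C_2 ≅ Z^6.

∂_1: C_1 → C_0 is given by ∂[p,q] = [q] − [p].
As a 5×9 matrix over Z this has rank 4, with invariant factors (1,1,1,1).

∂_2: C_2 → C_1 sends each 2-simplex [p,q,r] to [q,r] − [p,r] + [p,q]. For instance
  ∂[0,1,2] = [1,2] − [0,2] + [0,1],
  ∂[2,3,4] = [3,4] − [2,4] + [2,3].
The 9×6 boundary matrix has rank 5 and Smith normal form diag(1,1,1,1,1).

Computing H_k = (kernel of ∂_k) / (image of ∂_{k+1}):

  H_0: rank C_0 − rank ∂_1 = 5 − 4 = 1, and the invariant factors of ∂_1 are all 1, so H_0 ≅ Z.
  H_1: rank ker ∂_1 − rank ∂_2 = (9 − 4) − 5 = 0, and the invariant factors of ∂_2 are all 1, so H_1 ≅ 0.
  H_2: rank ker ∂_2 − rank ∂_3 = (6 − 5) − 0 = 1, and there is no ∂_3, so H_2 ≅ Z.

H_0 = Z,  H_1 = 0,  H_2 = Z.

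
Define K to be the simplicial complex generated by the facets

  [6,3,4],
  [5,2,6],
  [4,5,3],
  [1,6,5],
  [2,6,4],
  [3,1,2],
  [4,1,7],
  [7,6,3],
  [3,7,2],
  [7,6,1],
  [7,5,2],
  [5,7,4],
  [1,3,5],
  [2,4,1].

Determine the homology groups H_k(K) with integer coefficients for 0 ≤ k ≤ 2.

H_0 = Z,  H_1 = Z^2,  H_2 = Z.

Take the total order 1 < 2 < 3 < 4 < 5 < 6 < 7 on the vertex set. Then K (dimension 2) consists of the simplices:

  0-simplices (7): [1], [2], [3], [4], [5], [6], [7]
  1-simplices (21): [1,2], [1,3], [1,4], [1,5], [1,6], [1,7], [2,3], [2,4], [2,5], [2,6], [2,7], [3,4], [3,5], [3,6], [3,7], [4,5], [4,6], [4,7], [5,6], [5,7], [6,7]
  2-simplices (14): [1,2,3], [1,2,4], [1,3,5], [1,4,7], [1,5,6], [1,6,7], [2,3,7], [2,4,6], [2,5,6], [2,5,7], [3,4,5], [3,4,6], [3,6,7], [4,5,7]

giving chain groups C_0 ≅ Z^7, C_1 ≅ Z^21, C_2 ≅ Z^14.

∂_1: C_1 → C_0 sends each edge [p,q] (with p < q) to q − p.
The 7×21 boundary matrix has rank 6 and Smith normal form diag(1,1,1,1,1,1).

The boundary map ∂_2: C_2 → C_1 sends each 2-simplex [p,q,r] to [q,r] − [p,r] + [p,q]. For instance
  ∂[3,4,6] = [4,6] − [3,6] + [3,4],
  ∂[3,4,5] = [4,5] − [3,5] + [3,4].
This gives a 21×14 integer matrix of rank 13; reducing to Smith normal form yields diagonal entries (1,1,1,1,1,1,1,1,1,1,1,1,1).

Now H_k = ker ∂_k / im ∂_{k+1}, so:

  H_0: rank C_0 − rank ∂_1 = 7 − 6 = 1, and the invariant factors of ∂_1 are all 1, so H_0 ≅ Z.
  H_1: rank ker ∂_1 − rank ∂_2 = (21 − 6) − 13 = 2, and the invariant factors of ∂_2 are all 1, so H_1 ≅ Z^2.
  H_2: rank ker ∂_2 − rank ∂_3 = (14 − 13) − 0 = 1, and there is no ∂_3, so H_2 ≅ Z.

As a check, the Euler characteristic is 7 − 21 + 14 = 0, which agrees with 1 − 2 + 1 = 0.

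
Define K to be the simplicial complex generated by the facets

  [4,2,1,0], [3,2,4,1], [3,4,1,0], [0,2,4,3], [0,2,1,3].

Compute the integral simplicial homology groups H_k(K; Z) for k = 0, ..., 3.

H_0 ≅ Z,  H_1 = 0,  H_2 = 0,  H_3 ≅ Z.

Take the total order 0 < 1 < 2 < 3 < 4 on the vertex set. Then K (dimension 3) consists of the simplices:

  0-simplices (5): [0], [1], [2], [3], [4]
  1-simplices (10): [0,1], [0,2], [0,3], [0,4], [1,2], [1,3], [1,4], [2,3], [2,4], [3,4]
  2-simplices (10): [0,1,2], [0,1,3], [0,1,4], [0,2,3], [0,2,4], [0,3,4], [1,2,3], [1,2,4], [1,3,4], [2,3,4]
  3-simplices (5): [0,1,2,3], [0,1,2,4], [0,1,3,4], [0,2,3,4], [1,2,3,4]

Hence C_0 ≅ Z^5, C_1 ≅ Z^10, C_2 ≅ Z^10, C_3 ≅ Z^5.

The boundary map ∂_1: C_1 → C_0 sends each edge [p,q] (with p < q) to q − p. For instance
  ∂[3,4] = [4] − [3].
The resulting 5×10 matrix has rank 4, and its Smith normal form has invariant factors (1,1,1,1).

Boundary ∂_2: C_2 → C_1 maps a triangle to the signed sum of its edges. For instance
  ∂[0,3,4] = [3,4] − [0,4] + [0,3],
  ∂[0,1,4] = [1,4] − [0,4] + [0,1].
The 10×10 boundary matrix has rank 6 and Smith normal form diag(1,1,1,1,1,1).

The boundary map ∂_3: C_3 → C_2 sends each 3-simplex σ to the alternating sum Σ_i (−1)^i (σ with its i-th vertex removed). For instance
  ∂[0,1,2,3] = [1,2,3] − [0,2,3] + [0,1,3] − [0,1,2],
  ∂[0,1,3,4] = [1,3,4] − [0,3,4] + [0,1,4] − [0,1,3].
The 10×5 boundary matrix has rank 4 and Smith normal form diag(1,1,1,1).

Reading off H_k = ker ∂_k / im ∂_{k+1}:

  H_0: rank C_0 − rank ∂_1 = 5 − 4 = 1, and the invariant factors of ∂_1 are all 1, so H_0 = Z.
  H_1: rank ker ∂_1 − rank ∂_2 = (10 − 4) − 6 = 0, and the invariant factors of ∂_2 are all 1, so H_1 = 0.
  H_2: rank ker ∂_2 − rank ∂_3 = (10 − 6) − 4 = 0, and the invariant factors of ∂_3 are all 1, so H_2 = 0.
  H_3: rank ker ∂_3 − rank ∂_4 = (5 − 4) − 0 = 1, and there is no ∂_4, so H_3 = Z.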